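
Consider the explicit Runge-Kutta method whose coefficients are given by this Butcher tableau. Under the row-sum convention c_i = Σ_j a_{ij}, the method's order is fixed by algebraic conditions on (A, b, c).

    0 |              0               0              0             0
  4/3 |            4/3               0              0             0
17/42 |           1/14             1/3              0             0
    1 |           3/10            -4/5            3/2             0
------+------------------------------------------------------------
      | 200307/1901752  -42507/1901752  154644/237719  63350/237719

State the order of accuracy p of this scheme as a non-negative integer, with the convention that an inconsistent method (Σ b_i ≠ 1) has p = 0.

3

b = (200307/1901752, -42507/1901752, 154644/237719, 63350/237719)
c = (0, 4/3, 17/42, 1)
Ac = (0, 0, 4/9, -193/420)
Σ b_i: 200307/1901752·1 + (-42507/1901752)·1 + 154644/237719·1 + 63350/237719·1 = 1 ✓
b·c: (-42507/1901752)·4/3 + 154644/237719·17/42 + 63350/237719·1 = 1/2 ✓
b·c²: (-42507/1901752)·16/9 + 154644/237719·289/1764 + 63350/237719·1 = 1/3 ✓
b·Ac: 154644/237719·4/9 + 63350/237719·(-193/420) = 1/6 ✓
b·c³: (-42507/1901752)·64/27 + 154644/237719·4913/74088 + 63350/237719·1 = 7687291/29952594 ≠ 1/4 ⇒ order 3.
b·(c∘Ac): 154644/237719·34/189 + 63350/237719·(-193/420) = -23243/4278942 ≠ 1/8
b·Ac²: 154644/237719·16/27 + 63350/237719·(-20753/17640) = 4312039/59905188 ≠ 1/12
b·A²c: 63350/237719·2/3 = 126700/713157 ≠ 1/24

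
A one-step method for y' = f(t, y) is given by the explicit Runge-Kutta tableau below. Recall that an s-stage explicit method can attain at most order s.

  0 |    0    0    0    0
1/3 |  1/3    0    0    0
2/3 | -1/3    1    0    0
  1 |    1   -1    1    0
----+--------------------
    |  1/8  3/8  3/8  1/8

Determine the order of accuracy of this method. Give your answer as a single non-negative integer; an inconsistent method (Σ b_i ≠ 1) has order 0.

b = (1/8, 3/8, 3/8, 1/8)
c = (0, 1/3, 2/3, 1)
Ac = (0, 0, 1/3, 1/3)
Σ b_i: 1/8·1 + 3/8·1 + 3/8·1 + 1/8·1 = 1 ✓
b·c: 3/8·1/3 + 3/8·2/3 + 1/8·1 = 1/2 ✓
b·c²: 3/8·1/9 + 3/8·4/9 + 1/8·1 = 1/3 ✓
b·Ac: 3/8·1/3 + 1/8·1/3 = 1/6 ✓
b·c³: 3/8·1/27 + 3/8·8/27 + 1/8·1 = 1/4 ✓
b·(c∘Ac): 3/8·2/9 + 1/8·1/3 = 1/8 ✓
b·Ac²: 3/8·1/9 + 1/8·1/3 = 1/12 ✓
b·A²c: 1/8·1/3 = 1/24 ✓; 4 stages ⇒ order 4.

4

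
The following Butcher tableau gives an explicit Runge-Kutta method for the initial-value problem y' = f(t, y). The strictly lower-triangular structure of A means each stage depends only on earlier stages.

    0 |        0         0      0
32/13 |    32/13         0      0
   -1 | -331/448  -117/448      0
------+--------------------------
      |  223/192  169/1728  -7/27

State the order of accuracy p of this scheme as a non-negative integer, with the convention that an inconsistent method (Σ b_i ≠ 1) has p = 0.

3

b = (223/192, 169/1728, -7/27)
c = (0, 32/13, -1)
Ac = (0, 0, -9/14)
Σ b_i: 223/192·1 + 169/1728·1 + (-7/27)·1 = 1 ✓
b·c: 169/1728·32/13 + (-7/27)·(-1) = 1/2 ✓
b·c²: 169/1728·1024/169 + (-7/27)·1 = 1/3 ✓
b·Ac: (-7/27)·(-9/14) = 1/6 ✓; 3 stages ⇒ order 3.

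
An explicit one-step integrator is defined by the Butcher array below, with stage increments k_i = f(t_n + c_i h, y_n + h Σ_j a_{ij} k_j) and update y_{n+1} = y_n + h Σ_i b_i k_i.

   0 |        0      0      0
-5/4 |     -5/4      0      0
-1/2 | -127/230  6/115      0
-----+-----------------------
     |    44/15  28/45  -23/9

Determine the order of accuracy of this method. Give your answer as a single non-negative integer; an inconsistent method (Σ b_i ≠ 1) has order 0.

b = (44/15, 28/45, -23/9)
c = (0, -5/4, -1/2)
Ac = (0, 0, -3/46)
Σ b_i: 44/15·1 + 28/45·1 + (-23/9)·1 = 1 ✓
b·c: 28/45·(-5/4) + (-23/9)·(-1/2) = 1/2 ✓
b·c²: 28/45·25/16 + (-23/9)·1/4 = 1/3 ✓
b·Ac: (-23/9)·(-3/46) = 1/6 ✓; 3 stages ⇒ order 3.

3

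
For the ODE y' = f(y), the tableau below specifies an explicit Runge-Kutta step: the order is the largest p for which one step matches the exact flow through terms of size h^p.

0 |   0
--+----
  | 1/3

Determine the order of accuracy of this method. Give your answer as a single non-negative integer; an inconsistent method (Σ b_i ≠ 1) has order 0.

b = (1/3)
c = (0)
Σ b_i: 1/3·1 = 1/3 ≠ 1 ⇒ order 0.

0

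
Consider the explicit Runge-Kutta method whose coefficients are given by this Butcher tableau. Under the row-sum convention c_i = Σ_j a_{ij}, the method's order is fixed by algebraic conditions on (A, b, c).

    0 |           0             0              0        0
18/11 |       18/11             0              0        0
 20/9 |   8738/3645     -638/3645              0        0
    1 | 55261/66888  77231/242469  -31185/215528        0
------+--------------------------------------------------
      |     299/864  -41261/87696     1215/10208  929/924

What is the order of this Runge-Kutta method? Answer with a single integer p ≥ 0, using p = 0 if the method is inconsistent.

4

b = (299/864, -41261/87696, 1215/10208, 929/924)
c = (0, 18/11, 20/9, 1)
Ac = (0, 0, -116/405, 371/1858)
Σ b_i: 299/864·1 + (-41261/87696)·1 + 1215/10208·1 + 929/924·1 = 1 ✓
b·c: (-41261/87696)·18/11 + 1215/10208·20/9 + 929/924·1 = 1/2 ✓
b·c²: (-41261/87696)·324/121 + 1215/10208·400/81 + 929/924·1 = 1/3 ✓
b·Ac: 1215/10208·(-116/405) + 929/924·371/1858 = 1/6 ✓
b·c³: (-41261/87696)·5832/1331 + 1215/10208·8000/729 + 929/924·1 = 1/4 ✓
b·(c∘Ac): 1215/10208·(-464/729) + 929/924·371/1858 = 1/8 ✓
b·Ac²: 1215/10208·(-232/495) + 929/924·1414/10219 = 1/12 ✓
b·A²c: 929/924·77/1858 = 1/24 ✓; 4 stages ⇒ order 4.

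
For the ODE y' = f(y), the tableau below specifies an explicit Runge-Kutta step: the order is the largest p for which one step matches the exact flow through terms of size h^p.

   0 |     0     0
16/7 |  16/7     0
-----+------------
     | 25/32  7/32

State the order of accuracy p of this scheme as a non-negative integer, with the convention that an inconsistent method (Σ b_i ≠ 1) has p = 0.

b = (25/32, 7/32)
c = (0, 16/7)
Σ b_i: 25/32·1 + 7/32·1 = 1 ✓
b·c: 7/32·16/7 = 1/2 ✓; 2 stages ⇒ order 2.

2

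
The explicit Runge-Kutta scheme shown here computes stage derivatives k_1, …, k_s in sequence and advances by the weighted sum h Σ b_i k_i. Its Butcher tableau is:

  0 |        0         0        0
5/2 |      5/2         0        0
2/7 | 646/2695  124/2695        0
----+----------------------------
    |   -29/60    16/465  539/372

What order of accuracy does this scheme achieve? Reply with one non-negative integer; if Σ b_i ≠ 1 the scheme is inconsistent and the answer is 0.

3

b = (-29/60, 16/465, 539/372)
c = (0, 5/2, 2/7)
Ac = (0, 0, 62/539)
Σ b_i: (-29/60)·1 + 16/465·1 + 539/372·1 = 1 ✓
b·c: 16/465·5/2 + 539/372·2/7 = 1/2 ✓
b·c²: 16/465·25/4 + 539/372·4/49 = 1/3 ✓
b·Ac: 539/372·62/539 = 1/6 ✓; 3 stages ⇒ order 3.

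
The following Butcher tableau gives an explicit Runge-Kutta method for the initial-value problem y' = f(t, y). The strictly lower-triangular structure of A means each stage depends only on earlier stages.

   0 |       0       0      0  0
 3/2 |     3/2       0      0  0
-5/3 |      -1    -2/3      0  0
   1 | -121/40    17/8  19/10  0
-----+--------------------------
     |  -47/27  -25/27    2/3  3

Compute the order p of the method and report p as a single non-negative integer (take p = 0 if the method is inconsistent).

2

b = (-47/27, -25/27, 2/3, 3)
c = (0, 3/2, -5/3, 1)
Ac = (0, 0, -1, 1/48)
Σ b_i: (-47/27)·1 + (-25/27)·1 + 2/3·1 + 3·1 = 1 ✓
b·c: (-25/27)·3/2 + 2/3·(-5/3) + 3·1 = 1/2 ✓
b·c²: (-25/27)·9/4 + 2/3·25/9 + 3·1 = 299/108 ≠ 1/3 ⇒ order 2.
b·Ac: 2/3·(-1) + 3·1/48 = -29/48 ≠ 1/6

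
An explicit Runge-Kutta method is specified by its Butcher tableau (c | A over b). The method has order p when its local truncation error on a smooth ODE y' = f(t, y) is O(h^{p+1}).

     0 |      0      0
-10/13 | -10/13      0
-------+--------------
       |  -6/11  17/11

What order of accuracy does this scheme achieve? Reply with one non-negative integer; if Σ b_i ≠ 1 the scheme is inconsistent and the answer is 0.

1

b = (-6/11, 17/11)
c = (0, -10/13)
Σ b_i: (-6/11)·1 + 17/11·1 = 1 ✓
b·c: 17/11·(-10/13) = -170/143 ≠ 1/2 ⇒ order 1.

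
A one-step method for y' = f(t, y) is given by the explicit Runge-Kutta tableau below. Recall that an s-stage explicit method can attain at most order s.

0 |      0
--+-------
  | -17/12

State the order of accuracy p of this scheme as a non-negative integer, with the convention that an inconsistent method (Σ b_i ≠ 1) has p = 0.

b = (-17/12)
c = (0)
Σ b_i: (-17/12)·1 = -17/12 ≠ 1 ⇒ order 0.

0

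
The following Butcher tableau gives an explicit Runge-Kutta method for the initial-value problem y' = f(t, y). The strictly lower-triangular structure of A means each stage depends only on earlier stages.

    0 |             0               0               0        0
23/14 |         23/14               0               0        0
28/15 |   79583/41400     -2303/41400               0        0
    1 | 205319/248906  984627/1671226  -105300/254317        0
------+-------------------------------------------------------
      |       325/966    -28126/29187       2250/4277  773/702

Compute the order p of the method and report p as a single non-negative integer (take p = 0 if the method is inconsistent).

b = (325/966, -28126/29187, 2250/4277, 773/702)
c = (0, 23/14, 28/15, 1)
Ac = (0, 0, -329/3600, 603/3092)
Σ b_i: 325/966·1 + (-28126/29187)·1 + 2250/4277·1 + 773/702·1 = 1 ✓
b·c: (-28126/29187)·23/14 + 2250/4277·28/15 + 773/702·1 = 1/2 ✓
b·c²: (-28126/29187)·529/196 + 2250/4277·784/225 + 773/702·1 = 1/3 ✓
b·Ac: 2250/4277·(-329/3600) + 773/702·603/3092 = 1/6 ✓
b·c³: (-28126/29187)·12167/2744 + 2250/4277·21952/3375 + 773/702·1 = 1/4 ✓
b·(c∘Ac): 2250/4277·(-2303/13500) + 773/702·603/3092 = 1/8 ✓
b·Ac²: 2250/4277·(-1081/7200) + 773/702·6381/43288 = 1/12 ✓
b·A²c: 773/702·117/3092 = 1/24 ✓; 4 stages ⇒ order 4.

4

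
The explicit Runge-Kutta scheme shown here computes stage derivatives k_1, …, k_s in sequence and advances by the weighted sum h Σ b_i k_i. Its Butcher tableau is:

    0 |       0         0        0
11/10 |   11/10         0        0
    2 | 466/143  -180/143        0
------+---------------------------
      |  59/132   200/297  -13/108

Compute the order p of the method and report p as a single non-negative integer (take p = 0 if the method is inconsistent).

3

b = (59/132, 200/297, -13/108)
c = (0, 11/10, 2)
Ac = (0, 0, -18/13)
Σ b_i: 59/132·1 + 200/297·1 + (-13/108)·1 = 1 ✓
b·c: 200/297·11/10 + (-13/108)·2 = 1/2 ✓
b·c²: 200/297·121/100 + (-13/108)·4 = 1/3 ✓
b·Ac: (-13/108)·(-18/13) = 1/6 ✓; 3 stages ⇒ order 3.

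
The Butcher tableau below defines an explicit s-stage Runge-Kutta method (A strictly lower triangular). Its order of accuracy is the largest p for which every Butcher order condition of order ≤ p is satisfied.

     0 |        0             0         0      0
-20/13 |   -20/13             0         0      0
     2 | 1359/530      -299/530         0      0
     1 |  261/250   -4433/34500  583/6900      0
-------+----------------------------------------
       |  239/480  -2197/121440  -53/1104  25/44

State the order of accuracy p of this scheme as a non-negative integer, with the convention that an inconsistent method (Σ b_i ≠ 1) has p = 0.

4

b = (239/480, -2197/121440, -53/1104, 25/44)
c = (0, -20/13, 2, 1)
Ac = (0, 0, 46/53, 11/30)
Σ b_i: 239/480·1 + (-2197/121440)·1 + (-53/1104)·1 + 25/44·1 = 1 ✓
b·c: (-2197/121440)·(-20/13) + (-53/1104)·2 + 25/44·1 = 1/2 ✓
b·c²: (-2197/121440)·400/169 + (-53/1104)·4 + 25/44·1 = 1/3 ✓
b·Ac: (-53/1104)·46/53 + 25/44·11/30 = 1/6 ✓
b·c³: (-2197/121440)·(-8000/2197) + (-53/1104)·8 + 25/44·1 = 1/4 ✓
b·(c∘Ac): (-53/1104)·92/53 + 25/44·11/30 = 1/8 ✓
b·Ac²: (-53/1104)·(-920/689) + 25/44·11/325 = 1/12 ✓
b·A²c: 25/44·11/150 = 1/24 ✓; 4 stages ⇒ order 4.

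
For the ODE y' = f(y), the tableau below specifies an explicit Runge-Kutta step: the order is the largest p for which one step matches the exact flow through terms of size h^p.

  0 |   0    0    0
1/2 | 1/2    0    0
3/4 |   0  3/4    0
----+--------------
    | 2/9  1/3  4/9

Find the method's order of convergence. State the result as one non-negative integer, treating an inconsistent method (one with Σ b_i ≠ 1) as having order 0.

b = (2/9, 1/3, 4/9)
c = (0, 1/2, 3/4)
Ac = (0, 0, 3/8)
Σ b_i: 2/9·1 + 1/3·1 + 4/9·1 = 1 ✓
b·c: 1/3·1/2 + 4/9·3/4 = 1/2 ✓
b·c²: 1/3·1/4 + 4/9·9/16 = 1/3 ✓
b·Ac: 4/9·3/8 = 1/6 ✓; 3 stages ⇒ order 3.

3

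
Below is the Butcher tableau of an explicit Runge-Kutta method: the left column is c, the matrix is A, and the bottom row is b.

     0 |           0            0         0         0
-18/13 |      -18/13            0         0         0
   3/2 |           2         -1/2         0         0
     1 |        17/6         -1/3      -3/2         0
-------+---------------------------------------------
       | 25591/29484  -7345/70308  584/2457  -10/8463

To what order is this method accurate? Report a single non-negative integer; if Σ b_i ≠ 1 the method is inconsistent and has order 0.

b = (25591/29484, -7345/70308, 584/2457, -10/8463)
c = (0, -18/13, 3/2, 1)
Ac = (0, 0, 9/13, -93/52)
Σ b_i: 25591/29484·1 + (-7345/70308)·1 + 584/2457·1 + (-10/8463)·1 = 1 ✓
b·c: (-7345/70308)·(-18/13) + 584/2457·3/2 + (-10/8463)·1 = 1/2 ✓
b·c²: (-7345/70308)·324/169 + 584/2457·9/4 + (-10/8463)·1 = 1/3 ✓
b·Ac: 584/2457·9/13 + (-10/8463)·(-93/52) = 1/6 ✓
b·c³: (-7345/70308)·(-5832/2197) + 584/2457·27/8 + (-10/8463)·1 = 3827/3549 ≠ 1/4 ⇒ order 3.
b·(c∘Ac): 584/2457·27/26 + (-10/8463)·(-93/52) = 589/2366 ≠ 1/8
b·Ac²: 584/2457·(-162/169) + (-10/8463)·(-5427/1352) = -32727/146692 ≠ 1/12
b·A²c: (-10/8463)·(-27/26) = 45/36673 ≠ 1/24

3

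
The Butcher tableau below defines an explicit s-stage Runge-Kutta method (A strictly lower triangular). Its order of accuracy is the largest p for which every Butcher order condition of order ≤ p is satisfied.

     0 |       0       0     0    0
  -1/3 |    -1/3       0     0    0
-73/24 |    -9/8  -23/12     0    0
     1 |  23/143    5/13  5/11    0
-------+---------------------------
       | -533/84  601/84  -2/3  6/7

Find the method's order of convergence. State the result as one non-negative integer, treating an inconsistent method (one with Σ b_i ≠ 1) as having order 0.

2

b = (-533/84, 601/84, -2/3, 6/7)
c = (0, -1/3, -73/24, 1)
Ac = (0, 0, 23/36, -5185/3432)
Σ b_i: (-533/84)·1 + 601/84·1 + (-2/3)·1 + 6/7·1 = 1 ✓
b·c: 601/84·(-1/3) + (-2/3)·(-73/24) + 6/7·1 = 1/2 ✓
b·c²: 601/84·1/9 + (-2/3)·5329/576 + 6/7·1 = -27311/6048 ≠ 1/3 ⇒ order 2.
b·Ac: (-2/3)·23/36 + 6/7·(-5185/3432) = -186041/108108 ≠ 1/6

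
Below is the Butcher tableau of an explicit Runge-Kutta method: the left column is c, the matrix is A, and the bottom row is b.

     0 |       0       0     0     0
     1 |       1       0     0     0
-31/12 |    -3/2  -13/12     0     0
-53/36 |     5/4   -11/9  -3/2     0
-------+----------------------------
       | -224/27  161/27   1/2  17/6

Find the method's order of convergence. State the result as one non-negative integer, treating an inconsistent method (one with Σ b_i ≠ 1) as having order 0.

2

b = (-224/27, 161/27, 1/2, 17/6)
c = (0, 1, -31/12, -53/36)
Ac = (0, 0, -13/12, 191/72)
Σ b_i: (-224/27)·1 + 161/27·1 + 1/2·1 + 17/6·1 = 1 ✓
b·c: 161/27·1 + 1/2·(-31/12) + 17/6·(-53/36) = 1/2 ✓
b·c²: 161/27·1 + 1/2·961/144 + 17/6·2809/1296 = 30017/1944 ≠ 1/3 ⇒ order 2.
b·Ac: 1/2·(-13/12) + 17/6·191/72 = 3013/432 ≠ 1/6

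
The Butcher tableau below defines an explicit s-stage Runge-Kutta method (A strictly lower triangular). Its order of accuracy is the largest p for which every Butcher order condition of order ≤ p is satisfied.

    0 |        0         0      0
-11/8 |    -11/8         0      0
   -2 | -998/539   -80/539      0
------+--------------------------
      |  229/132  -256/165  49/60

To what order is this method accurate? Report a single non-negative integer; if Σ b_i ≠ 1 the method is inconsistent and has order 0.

3

b = (229/132, -256/165, 49/60)
c = (0, -11/8, -2)
Ac = (0, 0, 10/49)
Σ b_i: 229/132·1 + (-256/165)·1 + 49/60·1 = 1 ✓
b·c: (-256/165)·(-11/8) + 49/60·(-2) = 1/2 ✓
b·c²: (-256/165)·121/64 + 49/60·4 = 1/3 ✓
b·Ac: 49/60·10/49 = 1/6 ✓; 3 stages ⇒ order 3.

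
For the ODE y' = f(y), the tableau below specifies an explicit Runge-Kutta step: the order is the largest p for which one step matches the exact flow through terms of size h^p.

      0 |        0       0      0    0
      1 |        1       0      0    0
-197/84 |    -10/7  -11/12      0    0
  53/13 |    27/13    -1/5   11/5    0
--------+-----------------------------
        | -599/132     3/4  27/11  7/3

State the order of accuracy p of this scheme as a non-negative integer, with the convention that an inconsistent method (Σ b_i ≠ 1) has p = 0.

b = (-599/132, 3/4, 27/11, 7/3)
c = (0, 1, -197/84, 53/13)
Ac = (0, 0, -11/12, -2251/420)
Σ b_i: (-599/132)·1 + 3/4·1 + 27/11·1 + 7/3·1 = 1 ✓
b·c: 3/4·1 + 27/11·(-197/84) + 7/3·53/13 = 27065/6006 ≠ 1/2 ⇒ order 1.

1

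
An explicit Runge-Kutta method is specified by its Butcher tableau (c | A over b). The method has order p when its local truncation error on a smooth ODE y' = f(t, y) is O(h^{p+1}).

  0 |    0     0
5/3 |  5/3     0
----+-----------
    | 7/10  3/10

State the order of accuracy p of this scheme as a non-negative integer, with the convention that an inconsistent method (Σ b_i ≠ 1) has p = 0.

b = (7/10, 3/10)
c = (0, 5/3)
Σ b_i: 7/10·1 + 3/10·1 = 1 ✓
b·c: 3/10·5/3 = 1/2 ✓; 2 stages ⇒ order 2.

2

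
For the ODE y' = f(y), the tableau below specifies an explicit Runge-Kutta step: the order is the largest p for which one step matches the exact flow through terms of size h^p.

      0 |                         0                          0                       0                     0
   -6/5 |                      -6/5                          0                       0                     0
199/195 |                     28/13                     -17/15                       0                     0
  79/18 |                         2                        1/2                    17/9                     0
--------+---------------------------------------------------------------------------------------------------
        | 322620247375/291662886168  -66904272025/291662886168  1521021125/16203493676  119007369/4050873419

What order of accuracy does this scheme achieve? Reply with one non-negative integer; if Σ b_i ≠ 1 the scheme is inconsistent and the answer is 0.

b = (322620247375/291662886168, -66904272025/291662886168, 1521021125/16203493676, 119007369/4050873419)
c = (0, -6/5, 199/195, 79/18)
Ac = (0, 0, 34/25, 466/351)
Σ b_i: 322620247375/291662886168·1 + (-66904272025/291662886168)·1 + 1521021125/16203493676·1 + 119007369/4050873419·1 = 1 ✓
b·c: (-66904272025/291662886168)·(-6/5) + 1521021125/16203493676·199/195 + 119007369/4050873419·79/18 = 1/2 ✓
b·c²: (-66904272025/291662886168)·36/25 + 1521021125/16203493676·39601/38025 + 119007369/4050873419·6241/324 = 1/3 ✓
b·Ac: 1521021125/16203493676·34/25 + 119007369/4050873419·466/351 = 1/6 ✓
b·c³: (-66904272025/291662886168)·(-216/125) + 1521021125/16203493676·7880599/7414875 + 119007369/4050873419·493039/5832 = 508420390016537/170622788408280 ≠ 1/4 ⇒ order 3.
b·(c∘Ac): 1521021125/16203493676·6766/4875 + 119007369/4050873419·18407/3159 = 65944405609/218747164626 ≠ 1/8
b·Ac²: 1521021125/16203493676·(-204/125) + 119007369/4050873419·919619/342225 = -879789707392/11848804750575 ≠ 1/12
b·A²c: 119007369/4050873419·578/225 = 7642917698/101271835475 ≠ 1/24

3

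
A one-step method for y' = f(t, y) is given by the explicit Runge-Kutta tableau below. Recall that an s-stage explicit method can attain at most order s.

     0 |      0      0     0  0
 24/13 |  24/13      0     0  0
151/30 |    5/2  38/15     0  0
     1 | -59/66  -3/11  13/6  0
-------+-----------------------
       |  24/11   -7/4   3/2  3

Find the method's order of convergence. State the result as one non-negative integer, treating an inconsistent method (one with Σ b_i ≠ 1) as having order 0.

0

b = (24/11, -7/4, 3/2, 3)
c = (0, 24/13, 151/30, 1)
Ac = (0, 0, 304/65, 267749/25740)
Σ b_i: 24/11·1 + (-7/4)·1 + 3/2·1 + 3·1 = 217/44 ≠ 1 ⇒ order 0.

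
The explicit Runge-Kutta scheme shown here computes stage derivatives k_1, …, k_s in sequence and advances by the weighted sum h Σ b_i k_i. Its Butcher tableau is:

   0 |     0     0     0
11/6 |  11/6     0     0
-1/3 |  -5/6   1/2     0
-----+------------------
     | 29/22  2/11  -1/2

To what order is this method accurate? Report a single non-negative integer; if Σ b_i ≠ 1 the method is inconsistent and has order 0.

2

b = (29/22, 2/11, -1/2)
c = (0, 11/6, -1/3)
Ac = (0, 0, 11/12)
Σ b_i: 29/22·1 + 2/11·1 + (-1/2)·1 = 1 ✓
b·c: 2/11·11/6 + (-1/2)·(-1/3) = 1/2 ✓
b·c²: 2/11·121/36 + (-1/2)·1/9 = 5/9 ≠ 1/3 ⇒ order 2.
b·Ac: (-1/2)·11/12 = -11/24 ≠ 1/6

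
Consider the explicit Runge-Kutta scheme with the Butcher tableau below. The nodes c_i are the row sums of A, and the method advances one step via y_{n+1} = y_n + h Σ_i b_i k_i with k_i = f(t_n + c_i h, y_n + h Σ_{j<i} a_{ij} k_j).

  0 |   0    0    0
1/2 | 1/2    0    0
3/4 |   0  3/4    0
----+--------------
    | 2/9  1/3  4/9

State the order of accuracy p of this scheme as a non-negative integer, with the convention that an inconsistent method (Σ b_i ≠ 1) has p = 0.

b = (2/9, 1/3, 4/9)
c = (0, 1/2, 3/4)
Ac = (0, 0, 3/8)
Σ b_i: 2/9·1 + 1/3·1 + 4/9·1 = 1 ✓
b·c: 1/3·1/2 + 4/9·3/4 = 1/2 ✓
b·c²: 1/3·1/4 + 4/9·9/16 = 1/3 ✓
b·Ac: 4/9·3/8 = 1/6 ✓; 3 stages ⇒ order 3.

3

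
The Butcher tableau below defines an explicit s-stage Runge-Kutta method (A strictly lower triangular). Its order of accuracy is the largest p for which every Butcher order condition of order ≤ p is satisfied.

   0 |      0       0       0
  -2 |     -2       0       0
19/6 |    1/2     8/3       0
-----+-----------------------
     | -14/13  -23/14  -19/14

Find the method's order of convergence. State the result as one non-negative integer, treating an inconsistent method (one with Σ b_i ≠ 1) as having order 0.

0

b = (-14/13, -23/14, -19/14)
c = (0, -2, 19/6)
Ac = (0, 0, -16/3)
Σ b_i: (-14/13)·1 + (-23/14)·1 + (-19/14)·1 = -53/13 ≠ 1 ⇒ order 0.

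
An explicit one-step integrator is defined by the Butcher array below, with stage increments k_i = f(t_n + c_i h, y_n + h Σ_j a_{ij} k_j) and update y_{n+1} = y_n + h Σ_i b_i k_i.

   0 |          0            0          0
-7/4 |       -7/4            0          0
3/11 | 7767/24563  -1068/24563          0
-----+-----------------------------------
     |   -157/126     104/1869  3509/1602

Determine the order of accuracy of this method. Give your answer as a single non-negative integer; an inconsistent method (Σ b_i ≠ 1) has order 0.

b = (-157/126, 104/1869, 3509/1602)
c = (0, -7/4, 3/11)
Ac = (0, 0, 267/3509)
Σ b_i: (-157/126)·1 + 104/1869·1 + 3509/1602·1 = 1 ✓
b·c: 104/1869·(-7/4) + 3509/1602·3/11 = 1/2 ✓
b·c²: 104/1869·49/16 + 3509/1602·9/121 = 1/3 ✓
b·Ac: 3509/1602·267/3509 = 1/6 ✓; 3 stages ⇒ order 3.

3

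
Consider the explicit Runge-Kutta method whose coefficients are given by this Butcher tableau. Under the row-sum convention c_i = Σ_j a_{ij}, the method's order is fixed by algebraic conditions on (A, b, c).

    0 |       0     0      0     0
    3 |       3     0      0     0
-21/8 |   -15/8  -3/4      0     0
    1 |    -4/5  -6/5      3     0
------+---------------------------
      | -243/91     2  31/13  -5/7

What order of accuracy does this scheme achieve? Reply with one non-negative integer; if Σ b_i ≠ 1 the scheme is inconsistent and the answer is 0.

b = (-243/91, 2, 31/13, -5/7)
c = (0, 3, -21/8, 1)
Ac = (0, 0, -9/4, -459/40)
Σ b_i: (-243/91)·1 + 2·1 + 31/13·1 + (-5/7)·1 = 1 ✓
b·c: 2·3 + 31/13·(-21/8) + (-5/7)·1 = -709/728 ≠ 1/2 ⇒ order 1.

1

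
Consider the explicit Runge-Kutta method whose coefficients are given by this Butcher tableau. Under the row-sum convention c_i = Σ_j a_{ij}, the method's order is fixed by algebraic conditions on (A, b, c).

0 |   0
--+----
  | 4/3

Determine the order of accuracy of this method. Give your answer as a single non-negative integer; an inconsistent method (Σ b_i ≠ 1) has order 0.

0

b = (4/3)
c = (0)
Σ b_i: 4/3·1 = 4/3 ≠ 1 ⇒ order 0.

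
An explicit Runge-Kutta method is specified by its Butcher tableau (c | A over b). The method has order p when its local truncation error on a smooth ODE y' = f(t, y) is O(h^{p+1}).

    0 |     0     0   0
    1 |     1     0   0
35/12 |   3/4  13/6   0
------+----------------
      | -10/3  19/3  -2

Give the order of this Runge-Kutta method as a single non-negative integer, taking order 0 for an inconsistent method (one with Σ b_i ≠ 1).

2

b = (-10/3, 19/3, -2)
c = (0, 1, 35/12)
Ac = (0, 0, 13/6)
Σ b_i: (-10/3)·1 + 19/3·1 + (-2)·1 = 1 ✓
b·c: 19/3·1 + (-2)·35/12 = 1/2 ✓
b·c²: 19/3·1 + (-2)·1225/144 = -769/72 ≠ 1/3 ⇒ order 2.
b·Ac: (-2)·13/6 = -13/3 ≠ 1/6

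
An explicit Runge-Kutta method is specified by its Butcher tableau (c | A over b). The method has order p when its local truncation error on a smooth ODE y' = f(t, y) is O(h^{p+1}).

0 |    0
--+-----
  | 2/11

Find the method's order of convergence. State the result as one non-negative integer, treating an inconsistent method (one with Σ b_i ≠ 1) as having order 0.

b = (2/11)
c = (0)
Σ b_i: 2/11·1 = 2/11 ≠ 1 ⇒ order 0.

0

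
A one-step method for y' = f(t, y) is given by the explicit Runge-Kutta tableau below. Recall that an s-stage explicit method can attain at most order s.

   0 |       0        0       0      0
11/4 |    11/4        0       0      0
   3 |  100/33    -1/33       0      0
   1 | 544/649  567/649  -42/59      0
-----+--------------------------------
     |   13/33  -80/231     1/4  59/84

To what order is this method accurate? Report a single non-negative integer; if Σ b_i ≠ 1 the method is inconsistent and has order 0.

4

b = (13/33, -80/231, 1/4, 59/84)
c = (0, 11/4, 3, 1)
Ac = (0, 0, -1/12, 63/236)
Σ b_i: 13/33·1 + (-80/231)·1 + 1/4·1 + 59/84·1 = 1 ✓
b·c: (-80/231)·11/4 + 1/4·3 + 59/84·1 = 1/2 ✓
b·c²: (-80/231)·121/16 + 1/4·9 + 59/84·1 = 1/3 ✓
b·Ac: 1/4·(-1/12) + 59/84·63/236 = 1/6 ✓
b·c³: (-80/231)·1331/64 + 1/4·27 + 59/84·1 = 1/4 ✓
b·(c∘Ac): 1/4·(-1/4) + 59/84·63/236 = 1/8 ✓
b·Ac²: 1/4·(-11/48) + 59/84·189/944 = 1/12 ✓
b·A²c: 59/84·7/118 = 1/24 ✓; 4 stages ⇒ order 4.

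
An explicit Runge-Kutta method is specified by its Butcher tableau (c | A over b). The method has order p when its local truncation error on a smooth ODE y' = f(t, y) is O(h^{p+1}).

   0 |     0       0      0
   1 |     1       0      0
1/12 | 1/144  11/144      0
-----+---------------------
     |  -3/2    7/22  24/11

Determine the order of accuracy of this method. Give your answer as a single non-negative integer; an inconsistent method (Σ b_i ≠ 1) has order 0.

b = (-3/2, 7/22, 24/11)
c = (0, 1, 1/12)
Ac = (0, 0, 11/144)
Σ b_i: (-3/2)·1 + 7/22·1 + 24/11·1 = 1 ✓
b·c: 7/22·1 + 24/11·1/12 = 1/2 ✓
b·c²: 7/22·1 + 24/11·1/144 = 1/3 ✓
b·Ac: 24/11·11/144 = 1/6 ✓; 3 stages ⇒ order 3.

3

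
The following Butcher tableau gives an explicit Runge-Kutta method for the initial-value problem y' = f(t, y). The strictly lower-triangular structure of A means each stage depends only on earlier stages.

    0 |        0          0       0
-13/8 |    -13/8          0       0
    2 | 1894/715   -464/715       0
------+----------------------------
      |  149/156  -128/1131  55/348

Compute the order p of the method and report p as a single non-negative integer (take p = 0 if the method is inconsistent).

b = (149/156, -128/1131, 55/348)
c = (0, -13/8, 2)
Ac = (0, 0, 58/55)
Σ b_i: 149/156·1 + (-128/1131)·1 + 55/348·1 = 1 ✓
b·c: (-128/1131)·(-13/8) + 55/348·2 = 1/2 ✓
b·c²: (-128/1131)·169/64 + 55/348·4 = 1/3 ✓
b·Ac: 55/348·58/55 = 1/6 ✓; 3 stages ⇒ order 3.

3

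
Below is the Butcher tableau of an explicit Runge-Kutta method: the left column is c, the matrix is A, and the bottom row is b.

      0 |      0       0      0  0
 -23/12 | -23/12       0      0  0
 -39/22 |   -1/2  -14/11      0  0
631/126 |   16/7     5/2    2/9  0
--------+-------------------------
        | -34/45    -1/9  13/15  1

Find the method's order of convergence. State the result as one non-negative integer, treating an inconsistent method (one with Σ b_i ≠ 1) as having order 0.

b = (-34/45, -1/9, 13/15, 1)
c = (0, -23/12, -39/22, 631/126)
Ac = (0, 0, 161/66, -1369/264)
Σ b_i: (-34/45)·1 + (-1/9)·1 + 13/15·1 + 1·1 = 1 ✓
b·c: (-1/9)·(-23/12) + 13/15·(-39/22) + 1·631/126 = 153203/41580 ≠ 1/2 ⇒ order 1.

1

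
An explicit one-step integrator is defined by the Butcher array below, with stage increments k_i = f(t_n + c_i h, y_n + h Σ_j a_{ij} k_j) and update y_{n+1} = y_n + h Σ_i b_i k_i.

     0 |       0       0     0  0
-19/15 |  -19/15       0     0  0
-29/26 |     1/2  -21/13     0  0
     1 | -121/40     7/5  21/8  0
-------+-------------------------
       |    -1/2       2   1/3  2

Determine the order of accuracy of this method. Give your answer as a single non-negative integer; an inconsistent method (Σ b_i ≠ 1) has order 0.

0

b = (-1/2, 2, 1/3, 2)
c = (0, -19/15, -29/26, 1)
Ac = (0, 0, 133/65, -73339/15600)
Σ b_i: (-1/2)·1 + 2·1 + 1/3·1 + 2·1 = 23/6 ≠ 1 ⇒ order 0.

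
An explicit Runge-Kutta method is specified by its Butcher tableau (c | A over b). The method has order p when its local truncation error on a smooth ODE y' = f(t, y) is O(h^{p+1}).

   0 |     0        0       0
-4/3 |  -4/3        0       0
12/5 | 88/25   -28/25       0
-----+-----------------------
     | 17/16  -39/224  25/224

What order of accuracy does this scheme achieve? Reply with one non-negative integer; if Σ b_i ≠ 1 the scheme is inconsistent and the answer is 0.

3

b = (17/16, -39/224, 25/224)
c = (0, -4/3, 12/5)
Ac = (0, 0, 112/75)
Σ b_i: 17/16·1 + (-39/224)·1 + 25/224·1 = 1 ✓
b·c: (-39/224)·(-4/3) + 25/224·12/5 = 1/2 ✓
b·c²: (-39/224)·16/9 + 25/224·144/25 = 1/3 ✓
b·Ac: 25/224·112/75 = 1/6 ✓; 3 stages ⇒ order 3.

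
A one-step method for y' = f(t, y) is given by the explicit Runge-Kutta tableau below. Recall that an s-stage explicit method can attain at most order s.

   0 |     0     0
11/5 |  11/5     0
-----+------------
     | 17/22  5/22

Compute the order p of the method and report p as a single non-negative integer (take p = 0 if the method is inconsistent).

b = (17/22, 5/22)
c = (0, 11/5)
Σ b_i: 17/22·1 + 5/22·1 = 1 ✓
b·c: 5/22·11/5 = 1/2 ✓; 2 stages ⇒ order 2.

2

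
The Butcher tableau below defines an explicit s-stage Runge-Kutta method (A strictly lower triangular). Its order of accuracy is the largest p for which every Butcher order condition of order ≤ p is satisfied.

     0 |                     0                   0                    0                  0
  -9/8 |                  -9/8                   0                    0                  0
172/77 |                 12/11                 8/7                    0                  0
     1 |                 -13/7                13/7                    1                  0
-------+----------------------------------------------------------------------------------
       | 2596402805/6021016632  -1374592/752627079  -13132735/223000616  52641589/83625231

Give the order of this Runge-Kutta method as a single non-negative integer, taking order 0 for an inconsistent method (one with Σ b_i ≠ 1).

3

b = (2596402805/6021016632, -1374592/752627079, -13132735/223000616, 52641589/83625231)
c = (0, -9/8, 172/77, 1)
Ac = (0, 0, -9/7, 89/616)
Σ b_i: 2596402805/6021016632·1 + (-1374592/752627079)·1 + (-13132735/223000616)·1 + 52641589/83625231·1 = 1 ✓
b·c: (-1374592/752627079)·(-9/8) + (-13132735/223000616)·172/77 + 52641589/83625231·1 = 1/2 ✓
b·c²: (-1374592/752627079)·81/64 + (-13132735/223000616)·29584/5929 + 52641589/83625231·1 = 1/3 ✓
b·Ac: (-13132735/223000616)·(-9/7) + 52641589/83625231·89/616 = 1/6 ✓
b·c³: (-1374592/752627079)·(-729/512) + (-13132735/223000616)·5088448/456533 + 52641589/83625231·1 = -625779925/25756571148 ≠ 1/4 ⇒ order 3.
b·(c∘Ac): (-13132735/223000616)·(-1548/539) + 52641589/83625231·89/616 = 173996533/669001848 ≠ 1/8
b·Ac²: (-13132735/223000616)·81/56 + 52641589/83625231·2785267/379456 = 467265870191/103026284592 ≠ 1/12
b·A²c: 52641589/83625231·(-9/7) = -22560681/27875077 ≠ 1/24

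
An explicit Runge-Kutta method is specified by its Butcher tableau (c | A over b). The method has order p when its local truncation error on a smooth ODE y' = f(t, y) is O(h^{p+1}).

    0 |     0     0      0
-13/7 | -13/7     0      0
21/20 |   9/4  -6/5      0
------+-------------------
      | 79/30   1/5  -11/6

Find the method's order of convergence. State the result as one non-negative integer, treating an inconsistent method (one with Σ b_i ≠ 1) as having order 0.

1

b = (79/30, 1/5, -11/6)
c = (0, -13/7, 21/20)
Ac = (0, 0, 78/35)
Σ b_i: 79/30·1 + 1/5·1 + (-11/6)·1 = 1 ✓
b·c: 1/5·(-13/7) + (-11/6)·21/20 = -643/280 ≠ 1/2 ⇒ order 1.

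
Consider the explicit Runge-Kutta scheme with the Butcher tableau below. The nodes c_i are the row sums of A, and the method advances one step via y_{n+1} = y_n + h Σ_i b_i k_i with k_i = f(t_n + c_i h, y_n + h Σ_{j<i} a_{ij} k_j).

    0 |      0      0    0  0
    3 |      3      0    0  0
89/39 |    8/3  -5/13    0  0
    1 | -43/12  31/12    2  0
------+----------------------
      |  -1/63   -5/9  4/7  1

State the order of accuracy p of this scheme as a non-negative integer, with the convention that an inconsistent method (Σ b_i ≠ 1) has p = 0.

b = (-1/63, -5/9, 4/7, 1)
c = (0, 3, 89/39, 1)
Ac = (0, 0, -15/13, 1921/156)
Σ b_i: (-1/63)·1 + (-5/9)·1 + 4/7·1 + 1·1 = 1 ✓
b·c: (-5/9)·3 + 4/7·89/39 + 1·1 = 58/91 ≠ 1/2 ⇒ order 1.

1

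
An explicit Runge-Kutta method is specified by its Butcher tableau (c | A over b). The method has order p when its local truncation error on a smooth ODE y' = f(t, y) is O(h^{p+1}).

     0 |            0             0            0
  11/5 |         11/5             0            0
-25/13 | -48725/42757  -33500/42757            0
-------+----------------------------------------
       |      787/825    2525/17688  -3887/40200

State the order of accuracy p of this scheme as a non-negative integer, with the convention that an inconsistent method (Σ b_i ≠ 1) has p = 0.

3

b = (787/825, 2525/17688, -3887/40200)
c = (0, 11/5, -25/13)
Ac = (0, 0, -6700/3887)
Σ b_i: 787/825·1 + 2525/17688·1 + (-3887/40200)·1 = 1 ✓
b·c: 2525/17688·11/5 + (-3887/40200)·(-25/13) = 1/2 ✓
b·c²: 2525/17688·121/25 + (-3887/40200)·625/169 = 1/3 ✓
b·Ac: (-3887/40200)·(-6700/3887) = 1/6 ✓; 3 stages ⇒ order 3.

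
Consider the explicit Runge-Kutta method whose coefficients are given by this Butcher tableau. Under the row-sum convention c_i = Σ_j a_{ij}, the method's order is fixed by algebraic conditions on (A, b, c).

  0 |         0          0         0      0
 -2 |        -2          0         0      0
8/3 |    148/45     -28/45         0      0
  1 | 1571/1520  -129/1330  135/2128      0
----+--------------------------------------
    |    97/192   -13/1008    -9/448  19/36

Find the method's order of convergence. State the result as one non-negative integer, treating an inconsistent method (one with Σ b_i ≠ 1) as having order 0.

4

b = (97/192, -13/1008, -9/448, 19/36)
c = (0, -2, 8/3, 1)
Ac = (0, 0, 56/45, 69/190)
Σ b_i: 97/192·1 + (-13/1008)·1 + (-9/448)·1 + 19/36·1 = 1 ✓
b·c: (-13/1008)·(-2) + (-9/448)·8/3 + 19/36·1 = 1/2 ✓
b·c²: (-13/1008)·4 + (-9/448)·64/9 + 19/36·1 = 1/3 ✓
b·Ac: (-9/448)·56/45 + 19/36·69/190 = 1/6 ✓
b·c³: (-13/1008)·(-8) + (-9/448)·512/27 + 19/36·1 = 1/4 ✓
b·(c∘Ac): (-9/448)·448/135 + 19/36·69/190 = 1/8 ✓
b·Ac²: (-9/448)·(-112/45) + 19/36·6/95 = 1/12 ✓
b·A²c: 19/36·3/38 = 1/24 ✓; 4 stages ⇒ order 4.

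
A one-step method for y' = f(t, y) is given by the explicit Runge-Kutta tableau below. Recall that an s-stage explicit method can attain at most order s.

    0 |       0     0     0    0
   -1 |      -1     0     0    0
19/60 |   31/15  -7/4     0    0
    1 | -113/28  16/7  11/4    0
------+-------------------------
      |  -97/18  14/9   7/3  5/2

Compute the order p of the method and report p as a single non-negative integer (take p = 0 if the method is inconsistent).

b = (-97/18, 14/9, 7/3, 5/2)
c = (0, -1, 19/60, 1)
Ac = (0, 0, 7/4, -2377/1680)
Σ b_i: (-97/18)·1 + 14/9·1 + 7/3·1 + 5/2·1 = 1 ✓
b·c: 14/9·(-1) + 7/3·19/60 + 5/2·1 = 101/60 ≠ 1/2 ⇒ order 1.

1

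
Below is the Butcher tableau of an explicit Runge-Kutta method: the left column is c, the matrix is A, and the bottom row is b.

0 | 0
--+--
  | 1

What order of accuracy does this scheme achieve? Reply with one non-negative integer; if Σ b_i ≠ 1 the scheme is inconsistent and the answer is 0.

b = (1)
c = (0)
Σ b_i: 1·1 = 1 ✓; 1 stage ⇒ order 1.

1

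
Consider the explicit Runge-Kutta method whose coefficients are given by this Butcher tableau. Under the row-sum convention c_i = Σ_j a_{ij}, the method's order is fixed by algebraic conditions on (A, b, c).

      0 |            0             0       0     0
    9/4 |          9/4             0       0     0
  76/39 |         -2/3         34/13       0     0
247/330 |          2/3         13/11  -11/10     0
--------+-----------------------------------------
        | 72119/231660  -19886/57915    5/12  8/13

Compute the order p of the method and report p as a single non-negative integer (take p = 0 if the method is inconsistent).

2

b = (72119/231660, -19886/57915, 5/12, 8/13)
c = (0, 9/4, 76/39, 247/330)
Ac = (0, 0, 153/26, 4423/8580)
Σ b_i: 72119/231660·1 + (-19886/57915)·1 + 5/12·1 + 8/13·1 = 1 ✓
b·c: (-19886/57915)·9/4 + 5/12·76/39 + 8/13·247/330 = 1/2 ✓
b·c²: (-19886/57915)·81/16 + 5/12·5776/1521 + 8/13·61009/108900 = 20844001/110424600 ≠ 1/3 ⇒ order 2.
b·Ac: 5/12·153/26 + 8/13·4423/8580 = 617743/223080 ≠ 1/6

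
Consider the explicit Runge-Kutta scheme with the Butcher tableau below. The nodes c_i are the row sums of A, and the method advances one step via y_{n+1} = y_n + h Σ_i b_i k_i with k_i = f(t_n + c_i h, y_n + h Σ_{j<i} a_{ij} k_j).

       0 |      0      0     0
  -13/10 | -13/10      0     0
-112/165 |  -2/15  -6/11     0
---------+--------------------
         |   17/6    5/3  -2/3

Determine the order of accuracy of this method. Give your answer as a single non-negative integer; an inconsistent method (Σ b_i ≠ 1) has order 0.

b = (17/6, 5/3, -2/3)
c = (0, -13/10, -112/165)
Ac = (0, 0, 39/55)
Σ b_i: 17/6·1 + 5/3·1 + (-2/3)·1 = 23/6 ≠ 1 ⇒ order 0.

0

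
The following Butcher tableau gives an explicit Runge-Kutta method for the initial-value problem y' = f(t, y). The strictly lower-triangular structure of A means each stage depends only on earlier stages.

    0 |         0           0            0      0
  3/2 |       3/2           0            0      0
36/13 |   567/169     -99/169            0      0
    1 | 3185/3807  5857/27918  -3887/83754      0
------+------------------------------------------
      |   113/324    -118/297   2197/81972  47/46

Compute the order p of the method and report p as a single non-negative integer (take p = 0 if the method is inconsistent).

4

b = (113/324, -118/297, 2197/81972, 47/46)
c = (0, 3/2, 36/13, 1)
Ac = (0, 0, -297/338, 35/188)
Σ b_i: 113/324·1 + (-118/297)·1 + 2197/81972·1 + 47/46·1 = 1 ✓
b·c: (-118/297)·3/2 + 2197/81972·36/13 + 47/46·1 = 1/2 ✓
b·c²: (-118/297)·9/4 + 2197/81972·1296/169 + 47/46·1 = 1/3 ✓
b·Ac: 2197/81972·(-297/338) + 47/46·35/188 = 1/6 ✓
b·c³: (-118/297)·27/8 + 2197/81972·46656/2197 + 47/46·1 = 1/4 ✓
b·(c∘Ac): 2197/81972·(-5346/2197) + 47/46·35/188 = 1/8 ✓
b·Ac²: 2197/81972·(-891/676) + 47/46·131/1128 = 1/12 ✓
b·A²c: 47/46·23/564 = 1/24 ✓; 4 stages ⇒ order 4.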